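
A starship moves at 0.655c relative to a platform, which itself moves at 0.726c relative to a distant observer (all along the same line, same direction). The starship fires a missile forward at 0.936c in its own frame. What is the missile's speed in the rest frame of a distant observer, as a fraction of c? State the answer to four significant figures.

0.9978c

Compose velocities in two stages. Stage 1 (into S'): u₁ = (0.936+0.655)/(1+0.936×0.655) = 0.98631.
Stage 2 (into S): u = (0.98631+0.726)/(1+0.98631×0.726) = 0.99781, so the speed is 0.9978c.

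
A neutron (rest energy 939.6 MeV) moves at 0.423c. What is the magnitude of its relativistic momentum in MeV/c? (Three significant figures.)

439 MeV/c

γ = 1/√(1 − β²) = 1/√(1 − 0.178929) = 1/√0.821071 = 1/0.90613 = 1.1036.
Momentum: p = γβ·mc = 1.1036 × 0.423 × 939.6 MeV/c = 439 MeV/c.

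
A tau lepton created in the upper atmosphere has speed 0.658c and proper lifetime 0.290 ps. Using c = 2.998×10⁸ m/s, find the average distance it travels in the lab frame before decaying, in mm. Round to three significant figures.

0.0760 mm

With β = 0.658, γ = 1/√(1 − 0.658²) = 1/√0.567036 = 1.328.
Lab-frame lifetime: Δt = γτ = 1.328 × 0.290 ps = 0.38512 ps.
Distance: d = vΔt = 0.658 × 2.998×10⁸ m/s × 3.8512×10^-13 s = 7.60×10^-5 m = 0.0760 mm.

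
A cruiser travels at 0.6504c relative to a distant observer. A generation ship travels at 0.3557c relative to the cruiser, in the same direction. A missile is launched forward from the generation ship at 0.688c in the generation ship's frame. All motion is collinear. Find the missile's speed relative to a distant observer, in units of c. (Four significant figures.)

Apply u = (u'+v)/(1+u'v) twice. Missile in the cruiser frame: (0.688+0.3557)/(1+0.688·0.3557) = 1.0437/1.2447216 = 0.8385c.
That velocity, transformed to the rest frame of a distant observer: (0.8385+0.6504)/(1+0.8385·0.6504) = 1.4889/1.5453604 = 0.96346c.

0.9635c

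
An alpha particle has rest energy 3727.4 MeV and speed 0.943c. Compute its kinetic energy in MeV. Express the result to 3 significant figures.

β² = 0.889249, so γ = 1/√0.110751 = 3.0049.
Kinetic energy: K = (γ − 1)mc² = (3.0049 − 1) × 3727.4 MeV = 2.0049 × 3727.4 = 7470 MeV.

7470 MeV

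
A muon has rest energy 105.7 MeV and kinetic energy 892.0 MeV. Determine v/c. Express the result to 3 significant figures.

γ = 1 + K/(mc²) = 1 + 892.0/105.7 = 9.439.
β = √(1 − 1/γ²) = √(1 − 0.011224) = √0.988776 = 0.994.

0.994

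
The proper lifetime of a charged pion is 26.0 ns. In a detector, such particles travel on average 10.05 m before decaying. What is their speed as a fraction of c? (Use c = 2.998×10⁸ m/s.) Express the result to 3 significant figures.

0.790c

Let x = d/(cτ) = 10.05 m / (2.998×10⁸ m/s × 2.600×10^-8 s) = 1.2893. Since d = βγcτ, x = βγ = β/√(1−β²).
Solving: β² = x²/(1+x²) = 1.66229/2.66229 = 0.624384, so β = 0.790.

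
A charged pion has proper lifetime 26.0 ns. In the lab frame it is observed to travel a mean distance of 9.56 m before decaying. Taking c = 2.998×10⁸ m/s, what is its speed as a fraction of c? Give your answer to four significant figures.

0.7750c

d = βγcτ ⇒ βγ = d/(cτ) = 9.560 m / (7.7948 m) = 1.2265.
β = (βγ)/√(1+(βγ)²) = 1.2265/√2.5043 = 0.7750.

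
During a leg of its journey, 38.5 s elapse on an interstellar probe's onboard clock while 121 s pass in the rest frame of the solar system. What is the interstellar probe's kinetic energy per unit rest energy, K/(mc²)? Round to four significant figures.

2.143

The time-dilation ratio gives γ = 121/38.5 = 3.14286.
K/(mc²) = γ − 1 = 3.14286 − 1 = 2.143.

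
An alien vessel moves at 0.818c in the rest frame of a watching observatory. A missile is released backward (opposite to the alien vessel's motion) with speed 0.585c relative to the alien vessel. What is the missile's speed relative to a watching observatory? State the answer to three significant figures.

0.447c

In units of c, u = (u' + v)/(1 + u'v) with u' = −0.585 and v = 0.818.
Numerator: −0.585 + 0.818 = 0.233. Denominator: 1 + (−0.585)(0.818) = 0.52147.
u = 0.233/0.52147 = 0.44681, so the speed is 0.447c.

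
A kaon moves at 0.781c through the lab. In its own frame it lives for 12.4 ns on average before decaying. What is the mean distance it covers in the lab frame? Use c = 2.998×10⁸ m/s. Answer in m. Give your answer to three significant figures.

With β = 0.781, γ = 1/√(1 − 0.781²) = 1/√0.390039 = 1.6012.
Lab-frame lifetime: Δt = γτ = 1.6012 × 12.4 ns = 19.855 ns.
Distance: d = vΔt = 0.781 × 2.998×10⁸ m/s × 1.9855×10^-8 s = 4.65 m.

4.65 m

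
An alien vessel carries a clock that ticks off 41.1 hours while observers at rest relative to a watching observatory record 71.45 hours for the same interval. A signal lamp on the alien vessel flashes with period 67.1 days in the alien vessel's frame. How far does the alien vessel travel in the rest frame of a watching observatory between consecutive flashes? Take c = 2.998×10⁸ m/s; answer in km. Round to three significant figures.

2.47×10^12 km

γ = Δt/Δτ = 71.45/41.1 = 1.73844.
β = √(1 − 1/γ²) = 0.81799. Lab-frame period = γτ = 1.73844×67.1 days = 116.65 days. Distance = βc × γτ = 0.81799 × 2.998×10⁸ m/s × 10078560 s = 2.4716×10^15 m = 2.47×10^12 km.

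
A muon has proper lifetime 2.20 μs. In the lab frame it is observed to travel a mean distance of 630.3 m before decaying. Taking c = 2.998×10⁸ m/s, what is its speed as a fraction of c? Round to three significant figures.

Let x = d/(cτ) = 630.3 m / (2.998×10⁸ m/s × 2.200×10^-6 s) = 0.95564. Since d = βγcτ, x = βγ = β/√(1−β²).
Solving: β² = x²/(1+x²) = 0.913248/1.913248 = 0.477329, so β = 0.691.

0.691c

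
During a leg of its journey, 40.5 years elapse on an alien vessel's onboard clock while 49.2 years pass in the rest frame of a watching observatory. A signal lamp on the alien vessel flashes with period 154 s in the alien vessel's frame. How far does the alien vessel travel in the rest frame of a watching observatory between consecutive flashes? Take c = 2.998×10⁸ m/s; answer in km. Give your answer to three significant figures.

3.18×10^7 km

From Δt = γΔτ: γ = 49.2/40.5 = 1.21481.
β = √(1 − 1/γ²) = 0.56779. Lab-frame period = γτ = 1.21481×154 s = 187.08 s. Distance = βc × γτ = 0.56779 × 2.998×10⁸ m/s × 187.08 s = 3.1845×10^10 m = 3.18×10^7 km.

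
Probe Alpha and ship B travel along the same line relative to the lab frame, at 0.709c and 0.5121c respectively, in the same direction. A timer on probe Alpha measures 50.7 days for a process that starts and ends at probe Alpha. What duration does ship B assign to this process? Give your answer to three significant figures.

The velocity of probe Alpha relative to ship B is (0.709 − 0.5121)c / (1 − 0.709×0.5121) = 0.30914c; relative speed 0.30914c.
γ for this relative speed: γ = 1/√(1 − 0.0955675) = 1.0515.
Probe Alpha's interval is proper; time dilation gives Δt_B = γΔτ = 1.0515 × 50.7 days = 53.3 days.

53.3 days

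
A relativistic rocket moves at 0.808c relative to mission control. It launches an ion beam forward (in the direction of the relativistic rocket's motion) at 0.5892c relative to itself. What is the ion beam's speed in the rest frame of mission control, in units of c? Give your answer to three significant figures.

Relativistic velocity addition: u = (u' + v)/(1 + u'v/c²), with u' = 0.5892c and v = 0.808c.
Numerator: 0.5892 + 0.808 = 1.3972. Denominator: 1 + (0.5892)(0.808) = 1.4760736.
u = 1.3972/1.4760736 = 0.94657, so the speed is 0.947c.

0.947c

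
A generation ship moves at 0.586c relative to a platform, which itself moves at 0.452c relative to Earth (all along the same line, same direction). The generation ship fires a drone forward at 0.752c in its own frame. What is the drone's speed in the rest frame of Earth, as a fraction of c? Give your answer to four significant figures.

Apply u = (u'+v)/(1+u'v) twice. Drone in the platform frame: (0.752+0.586)/(1+0.752·0.586) = 1.338/1.440672 = 0.92873c.
That velocity, transformed to the rest frame of Earth: (0.92873+0.452)/(1+0.92873·0.452) = 1.38073/1.41978596 = 0.97249c.

0.9725c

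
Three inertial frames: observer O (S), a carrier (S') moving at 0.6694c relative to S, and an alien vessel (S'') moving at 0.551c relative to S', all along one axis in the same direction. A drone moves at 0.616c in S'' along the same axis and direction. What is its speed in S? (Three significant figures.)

Apply u = (u'+v)/(1+u'v) twice. Drone in the carrier frame: (0.616+0.551)/(1+0.616·0.551) = 1.167/1.339416 = 0.87128c.
That velocity, transformed to the rest frame of observer O: (0.87128+0.6694)/(1+0.87128·0.6694) = 1.54068/1.583234832 = 0.97312c.

0.973c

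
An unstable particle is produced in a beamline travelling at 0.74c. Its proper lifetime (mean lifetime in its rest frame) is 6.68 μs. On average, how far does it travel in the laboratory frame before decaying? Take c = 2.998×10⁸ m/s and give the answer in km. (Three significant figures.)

2.20 km

With β = 0.74, γ = 1/√(1 − 0.74²) = 1/√0.4524 = 1.4868.
Lab-frame lifetime: Δt = γτ = 1.4868 × 6.68 μs = 9.9318 μs.
Distance: d = vΔt = 0.74 × 2.998×10⁸ m/s × 9.9318×10^-6 s = 2200 m = 2.20 km.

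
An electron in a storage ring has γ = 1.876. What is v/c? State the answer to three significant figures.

β = √(1 − 1/γ²) = √(1 − 1/3.519376) = √0.715859 = 0.846.

0.846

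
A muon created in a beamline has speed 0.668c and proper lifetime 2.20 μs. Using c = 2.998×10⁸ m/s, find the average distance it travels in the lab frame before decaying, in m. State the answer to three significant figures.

γ = 1/√(1 − β²) = 1/√(1 − 0.446224) = 1/√0.553776 = 1/0.744161 = 1.3438.
Lab-frame lifetime: Δt = γτ = 1.3438 × 2.20 μs = 2.9564 μs.
Distance: d = vΔt = 0.668 × 2.998×10⁸ m/s × 2.9564×10^-6 s = 592 m.

592 m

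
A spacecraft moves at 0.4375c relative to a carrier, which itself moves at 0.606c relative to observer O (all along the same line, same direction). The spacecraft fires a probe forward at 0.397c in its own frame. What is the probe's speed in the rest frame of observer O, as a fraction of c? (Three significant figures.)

0.920c

Compose velocities in two stages. Stage 1 (into S'): u₁ = (0.397+0.4375)/(1+0.397×0.4375) = 0.71101.
Stage 2 (into S): u = (0.71101+0.606)/(1+0.71101×0.606) = 0.92042, so the speed is 0.920c.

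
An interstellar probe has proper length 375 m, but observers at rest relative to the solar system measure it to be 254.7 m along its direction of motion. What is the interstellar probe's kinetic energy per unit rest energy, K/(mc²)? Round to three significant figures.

γ = L₀/L = 375/254.7 = 1.47232.
K/(mc²) = γ − 1 = 1.47232 − 1 = 0.472.

0.472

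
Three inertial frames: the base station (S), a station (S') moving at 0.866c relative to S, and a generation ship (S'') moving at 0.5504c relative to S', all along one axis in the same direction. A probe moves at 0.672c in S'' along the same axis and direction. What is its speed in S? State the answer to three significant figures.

0.992c

Compose velocities in two stages. Stage 1 (into S'): u₁ = (0.672+0.5504)/(1+0.672×0.5504) = 0.89235.
Stage 2 (into S): u = (0.89235+0.866)/(1+0.89235×0.866) = 0.99186, so the speed is 0.992c.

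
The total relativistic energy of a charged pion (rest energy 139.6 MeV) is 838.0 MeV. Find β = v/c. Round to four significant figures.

0.9860

Total energy E = γmc² gives γ = 838.0/139.6 = 6.0029.
Hence β = √(1 − 1/γ²) = √(1 − 0.0277509) = √0.9722491 = 0.9860.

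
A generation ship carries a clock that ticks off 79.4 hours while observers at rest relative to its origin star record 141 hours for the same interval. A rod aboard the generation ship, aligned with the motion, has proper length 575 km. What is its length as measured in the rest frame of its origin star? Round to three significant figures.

324 km

From Δt = γΔτ: γ = 141/79.4 = 1.77582.
L = L₀/γ = 575/1.77582 = 324 km.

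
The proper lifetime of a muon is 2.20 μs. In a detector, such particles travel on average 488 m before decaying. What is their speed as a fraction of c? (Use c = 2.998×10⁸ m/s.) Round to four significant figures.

0.5948c

Let x = d/(cτ) = 488.0 m / (2.998×10⁸ m/s × 2.200×10^-6 s) = 0.73989. Since d = βγcτ, x = βγ = β/√(1−β²).
Solving: β² = x²/(1+x²) = 0.547437/1.547437 = 0.35377, so β = 0.5948.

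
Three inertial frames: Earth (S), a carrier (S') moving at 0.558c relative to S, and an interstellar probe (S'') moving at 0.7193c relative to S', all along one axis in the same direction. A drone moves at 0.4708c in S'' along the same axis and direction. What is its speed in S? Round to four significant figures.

First combine the drone and interstellar probe (S''→S'): u₁ = (0.4708 + 0.7193)/(1 + 0.4708×0.7193) = 1.1901/1.33864644 = 0.88903.
Then combine with the carrier (S'→S): u = (0.88903 + 0.558)/(1 + 0.88903×0.558) = 1.44703/1.49607874 = 0.96722.

0.9672c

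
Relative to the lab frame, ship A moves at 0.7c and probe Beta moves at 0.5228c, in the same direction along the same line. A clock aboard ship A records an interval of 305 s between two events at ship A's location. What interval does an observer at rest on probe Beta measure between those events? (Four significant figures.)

The velocity of ship A relative to probe Beta is (0.7 − 0.5228)c / (1 − 0.7×0.5228) = 0.27948c; relative speed 0.27948c.
At |u| = 0.27948c, γ = (1 − 0.0781091)^(−1/2) = 1.0415.
Ship A's interval is proper; time dilation gives Δt_B = γΔτ = 1.0415 × 305 s = 317.7 s.

317.7 s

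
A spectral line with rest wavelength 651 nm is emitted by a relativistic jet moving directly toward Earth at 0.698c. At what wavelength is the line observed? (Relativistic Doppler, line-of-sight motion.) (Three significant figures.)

275 nm

Relativistic Doppler for wavelength: λ_obs = λ_src · √((1−β)/(1+β)).
With β = 0.698: factor = √(0.302/1.698) = 0.42173.
λ_obs = 651 × 0.42173 = 275 nm.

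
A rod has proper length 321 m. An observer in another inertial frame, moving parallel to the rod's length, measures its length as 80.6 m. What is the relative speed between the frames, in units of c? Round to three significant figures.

0.968c

Length contraction gives γ = L₀/L = 321/80.6 = 3.9826.
β = √(1 − 1/γ²) = √0.936953 = 0.968.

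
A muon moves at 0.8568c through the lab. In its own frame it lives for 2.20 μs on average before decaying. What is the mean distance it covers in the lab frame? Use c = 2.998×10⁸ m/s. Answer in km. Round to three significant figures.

With β = 0.8568, γ = 1/√(1 − 0.8568²) = 1/√0.26589376 = 1.9393.
Lab-frame lifetime: Δt = γτ = 1.9393 × 2.20 μs = 4.2665 μs.
Distance: d = vΔt = 0.8568 × 2.998×10⁸ m/s × 4.2665×10^-6 s = 1100 m = 1.10 km.

1.10 km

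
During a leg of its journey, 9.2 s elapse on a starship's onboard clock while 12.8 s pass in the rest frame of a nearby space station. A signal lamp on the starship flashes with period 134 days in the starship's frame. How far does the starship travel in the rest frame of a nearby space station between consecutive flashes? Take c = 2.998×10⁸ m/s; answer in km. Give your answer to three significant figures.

The time-dilation ratio gives γ = 12.8/9.2 = 1.3913.
β = √(1 − 1/γ²) = 0.69527. Lab-frame period = γτ = 1.3913×134 days = 186.43 days. Distance = βc × γτ = 0.69527 × 2.998×10⁸ m/s × 16107552 s = 3.3575×10^15 m = 3.36×10^12 km.

3.36×10^12 km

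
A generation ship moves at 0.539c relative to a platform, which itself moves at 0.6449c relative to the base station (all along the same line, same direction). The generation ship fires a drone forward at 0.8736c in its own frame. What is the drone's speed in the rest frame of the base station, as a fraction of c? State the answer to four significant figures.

0.9913c

First combine the drone and generation ship (S''→S'): u₁ = (0.8736 + 0.539)/(1 + 0.8736×0.539) = 1.4126/1.4708704 = 0.96038.
Then combine with the platform (S'→S): u = (0.96038 + 0.6449)/(1 + 0.96038×0.6449) = 1.60528/1.619349062 = 0.99131.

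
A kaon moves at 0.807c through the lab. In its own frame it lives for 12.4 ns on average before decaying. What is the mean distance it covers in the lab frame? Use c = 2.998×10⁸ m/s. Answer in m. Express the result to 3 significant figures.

5.08 m

With β = 0.807, γ = 1/√(1 − 0.807²) = 1/√0.348751 = 1.6933.
Lab-frame lifetime: Δt = γτ = 1.6933 × 12.4 ns = 20.997 ns.
Distance: d = vΔt = 0.807 × 2.998×10⁸ m/s × 2.0997×10^-8 s = 5.08 m.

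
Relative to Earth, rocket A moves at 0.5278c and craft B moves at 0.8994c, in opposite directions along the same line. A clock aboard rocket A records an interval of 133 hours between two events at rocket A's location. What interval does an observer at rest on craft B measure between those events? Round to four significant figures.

Speed of rocket A in craft B's frame: u = (v_A + v_B)/(1 + v_A v_B/c²) = (0.5278 + 0.8994)/(1 + 0.5278×0.8994) = 1.4272/1.47470332 = 0.96779; |u| = 0.96779c.
γ for this relative speed: γ = 1/√(1 − 0.936617) = 3.972.
Rocket A's interval is proper; time dilation gives Δt_B = γΔτ = 3.972 × 133 hours = 528.3 hours.

528.3 hours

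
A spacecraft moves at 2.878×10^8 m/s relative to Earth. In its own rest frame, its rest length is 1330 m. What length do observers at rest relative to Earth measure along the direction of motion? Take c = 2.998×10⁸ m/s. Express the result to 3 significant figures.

373 m

β = v/c = (2.878×10^8 m/s)/(2.998×10⁸ m/s) = 0.959973.
With β = 0.959973, γ = 1/√(1 − 0.959973²) = 1/√0.07845184 = 3.5702.
Along the direction of motion the measured length is L₀/γ = 1330/3.5702 = 373 m.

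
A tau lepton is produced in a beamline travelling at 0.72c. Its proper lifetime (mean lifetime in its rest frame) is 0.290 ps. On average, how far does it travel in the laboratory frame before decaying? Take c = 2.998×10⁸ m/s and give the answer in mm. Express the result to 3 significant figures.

0.0902 mm

With β = 0.72, γ = 1/√(1 − 0.72²) = 1/√0.4816 = 1.441.
Lab-frame lifetime: Δt = γτ = 1.441 × 0.290 ps = 0.41789 ps.
Distance: d = vΔt = 0.72 × 2.998×10⁸ m/s × 4.1789×10^-13 s = 9.02×10^-5 m = 0.0902 mm.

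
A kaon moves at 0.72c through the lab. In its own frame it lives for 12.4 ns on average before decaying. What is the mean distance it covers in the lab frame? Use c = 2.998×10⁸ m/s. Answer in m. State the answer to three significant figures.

3.86 m

β² = 0.5184, so γ = 1/√0.4816 = 1.441.
Lab-frame lifetime: Δt = γτ = 1.441 × 12.4 ns = 17.868 ns.
Distance: d = vΔt = 0.72 × 2.998×10⁸ m/s × 1.7868×10^-8 s = 3.86 m.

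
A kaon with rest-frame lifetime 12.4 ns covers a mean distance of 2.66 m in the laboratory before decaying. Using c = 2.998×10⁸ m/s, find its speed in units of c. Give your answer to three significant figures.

0.582c

Let x = d/(cτ) = 2.660 m / (2.998×10⁸ m/s × 1.240×10^-8 s) = 0.71553. Since d = βγcτ, x = βγ = β/√(1−β²).
Solving: β² = x²/(1+x²) = 0.511983/1.511983 = 0.338617, so β = 0.582.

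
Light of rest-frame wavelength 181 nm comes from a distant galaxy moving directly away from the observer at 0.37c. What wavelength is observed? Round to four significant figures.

Relativistic Doppler for wavelength: λ_obs = λ_src · √((1+β)/(1−β)).
With β = 0.37: factor = √(1.37/0.63) = 1.4747.
λ_obs = 181 × 1.4747 = 266.9 nm.

266.9 nm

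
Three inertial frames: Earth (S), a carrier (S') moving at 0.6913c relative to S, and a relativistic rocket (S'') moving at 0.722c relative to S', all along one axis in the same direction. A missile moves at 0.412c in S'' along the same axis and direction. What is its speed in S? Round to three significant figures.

First combine the missile and relativistic rocket (S''→S'): u₁ = (0.412 + 0.722)/(1 + 0.412×0.722) = 1.134/1.297464 = 0.87401.
Then combine with the carrier (S'→S): u = (0.87401 + 0.6913)/(1 + 0.87401×0.6913) = 1.56531/1.604203113 = 0.97576.

0.976c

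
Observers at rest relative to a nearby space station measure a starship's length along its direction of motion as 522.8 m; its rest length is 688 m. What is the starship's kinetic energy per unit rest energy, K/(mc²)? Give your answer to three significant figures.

0.316

From L = L₀/γ: γ = 688/522.8 = 1.31599.
Since K = (γ−1)mc², K/(mc²) = 1.31599 − 1 = 0.316.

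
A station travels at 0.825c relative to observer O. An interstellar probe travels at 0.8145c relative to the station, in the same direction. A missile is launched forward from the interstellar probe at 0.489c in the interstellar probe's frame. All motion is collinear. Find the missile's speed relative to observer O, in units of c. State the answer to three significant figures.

0.993c

First combine the missile and interstellar probe (S''→S'): u₁ = (0.489 + 0.8145)/(1 + 0.489×0.8145) = 1.3035/1.3982905 = 0.93221.
Then combine with the station (S'→S): u = (0.93221 + 0.825)/(1 + 0.93221×0.825) = 1.75721/1.76907325 = 0.99329.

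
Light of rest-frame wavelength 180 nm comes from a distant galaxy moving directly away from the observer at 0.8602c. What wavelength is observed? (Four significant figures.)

656.6 nm

Relativistic Doppler for wavelength: λ_obs = λ_src · √((1+β)/(1−β)).
With β = 0.8602: factor = √(1.8602/0.1398) = 3.6478.
λ_obs = 180 × 3.6478 = 656.6 nm.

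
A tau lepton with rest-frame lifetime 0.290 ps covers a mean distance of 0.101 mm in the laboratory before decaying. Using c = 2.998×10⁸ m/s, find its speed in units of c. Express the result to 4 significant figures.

0.7579c

Lab distance = (lab lifetime)·v = γτ·βc, so βγ = d/(cτ) = 1.010×10^-4/(2.998×10⁸ × 2.900×10^-13) = 1.1617.
With βγ = 1.1617: γ² = 1 + (βγ)² = 2.34955, and β = (βγ)/γ = 1.1617/1.53282 = 0.7579.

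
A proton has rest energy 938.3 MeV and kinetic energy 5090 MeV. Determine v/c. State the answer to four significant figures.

0.9878

K = (γ−1)mc², so γ = 1 + 5090/938.3 = 6.4247.
Then v/c = √(1 − γ⁻²) = √(1 − 0.0242267) = √0.9757733 = 0.9878.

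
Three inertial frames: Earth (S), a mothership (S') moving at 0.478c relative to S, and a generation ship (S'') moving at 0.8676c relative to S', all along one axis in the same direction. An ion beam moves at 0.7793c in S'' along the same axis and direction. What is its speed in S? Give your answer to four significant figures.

Compose velocities in two stages. Stage 1 (into S'): u₁ = (0.7793+0.8676)/(1+0.7793×0.8676) = 0.98257.
Stage 2 (into S): u = (0.98257+0.478)/(1+0.98257×0.478) = 0.99381, so the speed is 0.9938c.

0.9938c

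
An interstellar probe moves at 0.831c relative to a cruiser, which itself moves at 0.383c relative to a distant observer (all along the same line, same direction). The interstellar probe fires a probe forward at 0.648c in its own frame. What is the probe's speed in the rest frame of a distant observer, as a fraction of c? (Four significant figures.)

0.9826c

First combine the probe and interstellar probe (S''→S'): u₁ = (0.648 + 0.831)/(1 + 0.648×0.831) = 1.479/1.538488 = 0.96133.
Then combine with the cruiser (S'→S): u = (0.96133 + 0.383)/(1 + 0.96133×0.383) = 1.34433/1.36818939 = 0.98256.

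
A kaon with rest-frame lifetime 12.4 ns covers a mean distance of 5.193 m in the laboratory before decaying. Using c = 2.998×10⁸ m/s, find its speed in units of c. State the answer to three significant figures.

0.813c

Let x = d/(cτ) = 5.193 m / (2.998×10⁸ m/s × 1.240×10^-8 s) = 1.3969. Since d = βγcτ, x = βγ = β/√(1−β²).
Solving: β² = x²/(1+x²) = 1.95133/2.95133 = 0.66117, so β = 0.813.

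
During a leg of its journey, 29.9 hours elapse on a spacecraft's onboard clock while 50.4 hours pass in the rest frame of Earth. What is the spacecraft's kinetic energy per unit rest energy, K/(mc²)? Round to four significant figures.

From Δt = γΔτ: γ = 50.4/29.9 = 1.68562.
K/(mc²) = γ − 1 = 1.68562 − 1 = 0.6856.

0.6856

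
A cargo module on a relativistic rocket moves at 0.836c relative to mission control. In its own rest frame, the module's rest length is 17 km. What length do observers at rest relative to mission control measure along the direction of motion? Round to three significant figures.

9.33 km

β² = 0.698896, so γ = 1/√0.301104 = 1.8224.
Along the direction of motion the measured length is L₀/γ = 17/1.8224 = 9.33 km.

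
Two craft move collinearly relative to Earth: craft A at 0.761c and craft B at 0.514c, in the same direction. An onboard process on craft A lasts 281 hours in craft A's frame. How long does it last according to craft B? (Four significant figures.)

307.4 hours

The velocity of craft A relative to craft B is (0.761 − 0.514)c / (1 − 0.761×0.514) = 0.40569c; relative speed 0.40569c.
At |u| = 0.40569c, γ = (1 − 0.164584)^(−1/2) = 1.0941.
Craft A's interval is proper; time dilation gives Δt_B = γΔτ = 1.0941 × 281 hours = 307.4 hours.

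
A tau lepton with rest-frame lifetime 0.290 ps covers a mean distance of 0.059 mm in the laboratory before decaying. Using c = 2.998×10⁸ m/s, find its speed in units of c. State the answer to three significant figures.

0.562c

d = βγcτ ⇒ βγ = d/(cτ) = 5.900×10^-5 m / (8.6942×10^-5 m) = 0.67861.
β = (βγ)/√(1+(βγ)²) = 0.67861/√1.460512 = 0.562.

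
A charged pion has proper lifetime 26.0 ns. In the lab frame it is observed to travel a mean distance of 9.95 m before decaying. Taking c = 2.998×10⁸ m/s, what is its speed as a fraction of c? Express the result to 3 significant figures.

Lab distance = (lab lifetime)·v = γτ·βc, so βγ = d/(cτ) = 9.950/(2.998×10⁸ × 2.600×10^-8) = 1.2765.
With βγ = 1.2765: γ² = 1 + (βγ)² = 2.62945, and β = (βγ)/γ = 1.2765/1.62156 = 0.787.

0.787c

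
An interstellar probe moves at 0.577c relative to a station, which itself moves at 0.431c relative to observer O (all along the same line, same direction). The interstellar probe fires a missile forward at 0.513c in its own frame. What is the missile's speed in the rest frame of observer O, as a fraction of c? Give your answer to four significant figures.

First combine the missile and interstellar probe (S''→S'): u₁ = (0.513 + 0.577)/(1 + 0.513×0.577) = 1.09/1.296001 = 0.84105.
Then combine with the station (S'→S): u = (0.84105 + 0.431)/(1 + 0.84105×0.431) = 1.27205/1.36249255 = 0.93362.

0.9336c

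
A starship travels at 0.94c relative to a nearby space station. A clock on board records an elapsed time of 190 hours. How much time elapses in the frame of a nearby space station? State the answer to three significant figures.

557 hours

With β = 0.94, γ = 1/√(1 − 0.94²) = 1/√0.1164 = 2.9311.
Time dilation: Δt = γ·Δτ = 2.9311 × 190 = 557 hours.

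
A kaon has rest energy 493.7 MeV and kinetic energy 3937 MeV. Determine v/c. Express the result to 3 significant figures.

0.994

γ = 1 + K/(mc²) = 1 + 3937/493.7 = 8.9745.
β = √(1 − 1/γ²) = √(1 − 0.0124159) = √0.9875841 = 0.994.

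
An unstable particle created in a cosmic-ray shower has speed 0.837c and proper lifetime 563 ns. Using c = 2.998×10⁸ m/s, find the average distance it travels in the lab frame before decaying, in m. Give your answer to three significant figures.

γ = 1/√(1 − β²) = 1/√(1 − 0.700569) = 1/√0.299431 = 1/0.547203 = 1.8275.
Lab-frame lifetime: Δt = γτ = 1.8275 × 563 ns = 1028.9 ns.
Distance: d = vΔt = 0.837 × 2.998×10⁸ m/s × 1.0289×10^-6 s = 258 m.

258 m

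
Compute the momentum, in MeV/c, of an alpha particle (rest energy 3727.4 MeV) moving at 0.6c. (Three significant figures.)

2800 MeV/c

γ = 1/√(1 − β²) = 1/√(1 − 0.36) = 1/√0.64 = 1/0.8 = 1.25.
Momentum: p = γβ·mc = 1.25 × 0.6 × 3727.4 MeV/c = 2800 MeV/c.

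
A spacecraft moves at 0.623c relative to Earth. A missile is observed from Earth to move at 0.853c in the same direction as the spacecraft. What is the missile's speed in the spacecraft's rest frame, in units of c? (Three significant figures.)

0.491c

Transform to the spacecraft's frame: u' = (u − v)/(1 − uv/c²).
u' = (0.853 − 0.623)/(1 − 0.853×0.623) = 0.23/0.468581 = 0.49084.
Speed in the spacecraft's frame: 0.491c (in the same direction).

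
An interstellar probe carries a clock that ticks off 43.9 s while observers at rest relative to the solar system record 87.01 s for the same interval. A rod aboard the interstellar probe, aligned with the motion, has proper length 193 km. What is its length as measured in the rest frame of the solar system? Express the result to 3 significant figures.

The time-dilation ratio gives γ = 87.01/43.9 = 1.982.
L = L₀/γ = 193/1.982 = 97.4 km.

97.4 km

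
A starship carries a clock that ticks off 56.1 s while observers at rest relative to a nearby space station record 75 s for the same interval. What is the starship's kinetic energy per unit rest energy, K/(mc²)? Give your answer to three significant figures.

0.337

From Δt = γΔτ: γ = 75/56.1 = 1.3369.
Since K = (γ−1)mc², K/(mc²) = 1.3369 − 1 = 0.337.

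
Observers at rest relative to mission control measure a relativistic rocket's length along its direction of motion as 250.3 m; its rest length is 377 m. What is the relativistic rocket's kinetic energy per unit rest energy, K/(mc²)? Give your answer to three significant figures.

0.506

Length contraction gives γ = L₀/L = 377/250.3 = 1.50619.
K/(mc²) = γ − 1 = 1.50619 − 1 = 0.506.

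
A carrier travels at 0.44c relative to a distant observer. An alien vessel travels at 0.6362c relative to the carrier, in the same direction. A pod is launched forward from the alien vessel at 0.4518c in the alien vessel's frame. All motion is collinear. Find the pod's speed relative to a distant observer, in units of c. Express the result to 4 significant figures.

Compose velocities in two stages. Stage 1 (into S'): u₁ = (0.4518+0.6362)/(1+0.4518×0.6362) = 0.84509.
Stage 2 (into S): u = (0.84509+0.44)/(1+0.84509×0.44) = 0.93676, so the speed is 0.9368c.

0.9368c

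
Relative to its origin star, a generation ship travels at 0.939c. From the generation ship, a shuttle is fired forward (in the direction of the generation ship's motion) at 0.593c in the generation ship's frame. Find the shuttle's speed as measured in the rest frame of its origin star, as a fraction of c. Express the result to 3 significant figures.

0.984c

In units of c, u = (u' + v)/(1 + u'v) with u' = 0.593 and v = 0.939.
Numerator: 0.593 + 0.939 = 1.532. Denominator: 1 + (0.593)(0.939) = 1.556827.
u = 1.532/1.556827 = 0.98405, so the speed is 0.984c.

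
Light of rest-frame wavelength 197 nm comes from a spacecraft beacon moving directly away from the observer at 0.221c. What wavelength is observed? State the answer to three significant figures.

Relativistic Doppler for wavelength: λ_obs = λ_src · √((1+β)/(1−β)).
With β = 0.221: factor = √(1.221/0.779) = 1.252.
λ_obs = 197 × 1.252 = 247 nm.

247 nm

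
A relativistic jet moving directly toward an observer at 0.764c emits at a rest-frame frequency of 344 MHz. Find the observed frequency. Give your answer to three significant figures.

940 MHz

Relativistic Doppler (source moving toward): f_obs = f_src · √((1+β)/(1−β)).
With β = 0.764: factor = √(1.764/0.236) = 2.734.
f_obs = 344 × 2.734 = 940 MHz.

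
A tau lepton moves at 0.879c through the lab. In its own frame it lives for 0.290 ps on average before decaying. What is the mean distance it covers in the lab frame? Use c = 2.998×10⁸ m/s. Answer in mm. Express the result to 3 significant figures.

0.160 mm

γ = 1/√(1 − β²) = 1/√(1 − 0.772641) = 1/√0.227359 = 1/0.476822 = 2.0972.
Lab-frame lifetime: Δt = γτ = 2.0972 × 0.290 ps = 0.60819 ps.
Distance: d = vΔt = 0.879 × 2.998×10⁸ m/s × 6.0819×10^-13 s = 1.60×10^-4 m = 0.160 mm.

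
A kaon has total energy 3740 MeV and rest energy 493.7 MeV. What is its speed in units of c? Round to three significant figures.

Total energy E = γmc² gives γ = 3740/493.7 = 7.5755.
Hence β = √(1 − 1/γ²) = √(1 − 0.0174252) = √0.9825748 = 0.991.

0.991c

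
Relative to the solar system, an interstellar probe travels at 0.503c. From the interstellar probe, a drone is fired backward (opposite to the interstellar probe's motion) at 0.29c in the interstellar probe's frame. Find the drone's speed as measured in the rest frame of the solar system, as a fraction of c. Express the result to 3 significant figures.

In units of c, u = (u' + v)/(1 + u'v) with u' = −0.29 and v = 0.503.
Numerator: −0.29 + 0.503 = 0.213. Denominator: 1 + (−0.29)(0.503) = 0.85413.
u = 0.213/0.85413 = 0.24938, so the speed is 0.249c.

0.249c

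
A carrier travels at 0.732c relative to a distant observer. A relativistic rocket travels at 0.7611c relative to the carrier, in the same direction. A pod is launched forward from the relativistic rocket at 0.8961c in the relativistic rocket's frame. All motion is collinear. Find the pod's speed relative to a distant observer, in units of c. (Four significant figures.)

0.9977c

First combine the pod and relativistic rocket (S''→S'): u₁ = (0.8961 + 0.7611)/(1 + 0.8961×0.7611) = 1.6572/1.68202171 = 0.98524.
Then combine with the carrier (S'→S): u = (0.98524 + 0.732)/(1 + 0.98524×0.732) = 1.71724/1.72119568 = 0.9977.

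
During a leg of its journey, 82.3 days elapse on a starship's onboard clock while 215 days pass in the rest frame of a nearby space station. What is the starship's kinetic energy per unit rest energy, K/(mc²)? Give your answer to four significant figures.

1.612

The time-dilation ratio gives γ = 215/82.3 = 2.61239.
K/(mc²) = γ − 1 = 2.61239 − 1 = 1.612.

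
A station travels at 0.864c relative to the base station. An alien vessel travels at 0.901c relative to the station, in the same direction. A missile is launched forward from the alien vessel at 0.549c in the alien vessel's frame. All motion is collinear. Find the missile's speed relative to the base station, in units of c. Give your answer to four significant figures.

First combine the missile and alien vessel (S''→S'): u₁ = (0.549 + 0.901)/(1 + 0.549×0.901) = 1.45/1.494649 = 0.97013.
Then combine with the station (S'→S): u = (0.97013 + 0.864)/(1 + 0.97013×0.864) = 1.83413/1.83819232 = 0.99779.

0.9978c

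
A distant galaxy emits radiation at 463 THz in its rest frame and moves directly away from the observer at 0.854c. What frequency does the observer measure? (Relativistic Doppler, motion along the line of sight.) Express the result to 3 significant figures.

130 THz

Relativistic Doppler (source moving away): f_obs = f_src · √((1−β)/(1+β)).
With β = 0.854: factor = √(0.146/1.854) = 0.28062.
f_obs = 463 × 0.28062 = 130 THz.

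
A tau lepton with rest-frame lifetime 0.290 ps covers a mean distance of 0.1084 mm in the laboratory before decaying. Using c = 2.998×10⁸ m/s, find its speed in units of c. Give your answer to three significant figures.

0.780c

Let x = d/(cτ) = 1.084×10^-4 m / (2.998×10⁸ m/s × 2.900×10^-13 s) = 1.2468. Since d = βγcτ, x = βγ = β/√(1−β²).
Solving: β² = x²/(1+x²) = 1.55451/2.55451 = 0.608535, so β = 0.780.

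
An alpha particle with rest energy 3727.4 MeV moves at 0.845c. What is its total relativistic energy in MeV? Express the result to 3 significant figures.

Lorentz factor: γ = (1 − 0.714025)^(−1/2) = 1.87.
Total energy: E = γmc² = 1.87 × 3727.4 MeV = 6970 MeV.

6970 MeV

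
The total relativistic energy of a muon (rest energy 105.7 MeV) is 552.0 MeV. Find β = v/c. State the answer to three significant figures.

Total energy E = γmc² gives γ = 552.0/105.7 = 5.2223.
Hence β = √(1 − 1/γ²) = √(1 − 0.0366671) = √0.9633329 = 0.981.

0.981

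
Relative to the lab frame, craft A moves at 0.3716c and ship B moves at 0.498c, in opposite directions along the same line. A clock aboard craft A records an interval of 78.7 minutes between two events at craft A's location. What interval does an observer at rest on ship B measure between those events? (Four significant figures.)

115.8 minutes

Transform craft A's velocity into ship B's frame: (0.3716 + 0.498)/(1 + 0.3716·0.498) = 0.8696/1.1850568, so the relative speed is 0.7338c.
γ for this relative speed: γ = 1/√(1 − 0.538462) = 1.472.
The clock on craft A records proper time, so ship B measures Δt = γΔτ = 1.472 × 78.7 = 115.8 minutes.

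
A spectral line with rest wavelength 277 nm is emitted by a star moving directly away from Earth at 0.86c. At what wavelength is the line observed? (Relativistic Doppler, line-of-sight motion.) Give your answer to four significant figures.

1010 nm

Relativistic Doppler for wavelength: λ_obs = λ_src · √((1+β)/(1−β)).
With β = 0.86: factor = √(1.86/0.14) = 3.645.
λ_obs = 277 × 3.645 = 1010 nm.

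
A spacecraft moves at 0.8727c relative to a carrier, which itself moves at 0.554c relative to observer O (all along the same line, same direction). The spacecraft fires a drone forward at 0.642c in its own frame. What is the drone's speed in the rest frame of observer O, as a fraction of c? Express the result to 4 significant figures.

0.9915c

First combine the drone and spacecraft (S''→S'): u₁ = (0.642 + 0.8727)/(1 + 0.642×0.8727) = 1.5147/1.5602734 = 0.97079.
Then combine with the carrier (S'→S): u = (0.97079 + 0.554)/(1 + 0.97079×0.554) = 1.52479/1.53781766 = 0.99153.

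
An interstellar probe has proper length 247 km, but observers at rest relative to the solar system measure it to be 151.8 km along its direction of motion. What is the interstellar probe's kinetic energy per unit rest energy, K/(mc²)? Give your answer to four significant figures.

From L = L₀/γ: γ = 247/151.8 = 1.62714.
Since K = (γ−1)mc², K/(mc²) = 1.62714 − 1 = 0.6271.

0.6271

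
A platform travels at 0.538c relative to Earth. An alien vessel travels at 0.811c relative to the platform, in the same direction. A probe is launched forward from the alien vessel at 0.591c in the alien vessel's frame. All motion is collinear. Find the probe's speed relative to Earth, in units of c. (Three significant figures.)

0.984c

First combine the probe and alien vessel (S''→S'): u₁ = (0.591 + 0.811)/(1 + 0.591×0.811) = 1.402/1.479301 = 0.94774.
Then combine with the platform (S'→S): u = (0.94774 + 0.538)/(1 + 0.94774×0.538) = 1.48574/1.50988412 = 0.98401.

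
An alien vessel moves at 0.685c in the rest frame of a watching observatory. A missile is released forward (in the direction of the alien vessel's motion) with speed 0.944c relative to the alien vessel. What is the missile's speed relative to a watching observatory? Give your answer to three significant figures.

0.989c

In units of c, u = (u' + v)/(1 + u'v) with u' = 0.944 and v = 0.685.
Numerator: 0.944 + 0.685 = 1.629. Denominator: 1 + (0.944)(0.685) = 1.64664.
u = 1.629/1.64664 = 0.98929, so the speed is 0.989c.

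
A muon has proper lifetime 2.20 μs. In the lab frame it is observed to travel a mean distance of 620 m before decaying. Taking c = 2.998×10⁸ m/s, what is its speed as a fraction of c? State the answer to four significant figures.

0.6849c

Lab distance = (lab lifetime)·v = γτ·βc, so βγ = d/(cτ) = 620.0/(2.998×10⁸ × 2.200×10^-6) = 0.94002.
With βγ = 0.94002: γ² = 1 + (βγ)² = 1.883638, and β = (βγ)/γ = 0.94002/1.37246 = 0.6849.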